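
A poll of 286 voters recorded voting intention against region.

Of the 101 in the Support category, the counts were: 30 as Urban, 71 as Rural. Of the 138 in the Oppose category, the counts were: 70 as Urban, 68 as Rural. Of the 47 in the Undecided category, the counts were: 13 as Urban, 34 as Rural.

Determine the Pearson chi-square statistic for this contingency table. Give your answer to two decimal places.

14.09

Row totals: 101, 138, 47. Column totals: 113, 173. Grand total N = 286.
Expected counts (row total × column total / N):
  Support, Urban: 101×113/286 = 39.906
  Support, Rural: 101×173/286 = 61.094
  Oppose, Urban: 138×113/286 = 54.524
  Oppose, Rural: 138×173/286 = 83.476
  Undecided, Urban: 47×113/286 = 18.570
  Undecided, Rural: 47×173/286 = 28.430
Contributions (O − E)²/E:
  (30 − 39.906)²/39.906 = 2.4590
  (71 − 61.094)²/61.094 = 1.6062
  (70 − 54.524)²/54.524 = 4.3927
  (68 − 83.476)²/83.476 = 2.8692
  (13 − 18.570)²/18.570 = 1.6707
  (34 − 28.430)²/28.430 = 1.0913
χ² = 2.4590 + 1.6062 + 4.3927 + 2.8692 + 1.6707 + 1.0913 = 14.09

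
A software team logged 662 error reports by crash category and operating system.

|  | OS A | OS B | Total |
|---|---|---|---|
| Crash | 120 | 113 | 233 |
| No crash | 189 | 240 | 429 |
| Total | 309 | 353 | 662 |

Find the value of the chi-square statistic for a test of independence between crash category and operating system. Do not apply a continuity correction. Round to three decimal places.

3.364

Grand total N = 662.
Expected counts (row total × column total / N):
  Crash, OS A: 233×309/662 = 108.7568
  Crash, OS B: 233×353/662 = 124.2432
  No crash, OS A: 429×309/662 = 200.2432
  No crash, OS B: 429×353/662 = 228.7568
Contributions (O − E)²/E:
  (120 − 108.7568)²/108.7568 = 1.1623
  (113 − 124.2432)²/124.2432 = 1.0174
  (189 − 200.2432)²/200.2432 = 0.6313
  (240 − 228.7568)²/228.7568 = 0.5526
χ² = 1.1623 + 1.0174 + 0.6313 + 0.5526 = 3.364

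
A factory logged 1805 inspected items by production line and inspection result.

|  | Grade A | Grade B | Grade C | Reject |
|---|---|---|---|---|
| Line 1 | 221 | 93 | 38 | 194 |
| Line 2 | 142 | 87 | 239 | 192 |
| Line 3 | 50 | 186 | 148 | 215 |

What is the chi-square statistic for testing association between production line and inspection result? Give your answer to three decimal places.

Row totals: 546, 660, 599. Column totals: 413, 366, 425, 601. Grand total N = 1805.
Expected counts (row total × column total / N):
  Line 1, Grade A: 546×413/1805 = 124.9296
  Line 1, Grade B: 546×366/1805 = 110.7125
  Line 1, Grade C: 546×425/1805 = 128.5596
  Line 1, Reject: 546×601/1805 = 181.7983
  Line 2, Grade A: 660×413/1805 = 151.0139
  Line 2, Grade B: 660×366/1805 = 133.8283
  Line 2, Grade C: 660×425/1805 = 155.4017
  Line 2, Reject: 660×601/1805 = 219.7562
  Line 3, Grade A: 599×413/1805 = 137.0565
  Line 3, Grade B: 599×366/1805 = 121.4593
  Line 3, Grade C: 599×425/1805 = 141.0388
  Line 3, Reject: 599×601/1805 = 199.4454
Contributions (O − E)²/E:
  (221 − 124.9296)²/124.9296 = 73.8778
  (93 − 110.7125)²/110.7125 = 2.8338
  (38 − 128.5596)²/128.5596 = 63.7917
  (194 − 181.7983)²/181.7983 = 0.8189
  (142 − 151.0139)²/151.0139 = 0.5380
  (87 − 133.8283)²/133.8283 = 16.3858
  (239 − 155.4017)²/155.4017 = 44.9717
  (192 − 219.7562)²/219.7562 = 3.5057
  (50 − 137.0565)²/137.0565 = 55.2972
  (186 − 121.4593)²/121.4593 = 34.2955
  (148 − 141.0388)²/141.0388 = 0.3436
  (215 − 199.4454)²/199.4454 = 1.2131
χ² = 73.8778 + 2.8338 + 63.7917 + 0.8189 + 0.5380 + 16.3858 + 44.9717 + 3.5057 + 55.2972 + 34.2955 + 0.3436 + 1.2131 = 297.873

297.873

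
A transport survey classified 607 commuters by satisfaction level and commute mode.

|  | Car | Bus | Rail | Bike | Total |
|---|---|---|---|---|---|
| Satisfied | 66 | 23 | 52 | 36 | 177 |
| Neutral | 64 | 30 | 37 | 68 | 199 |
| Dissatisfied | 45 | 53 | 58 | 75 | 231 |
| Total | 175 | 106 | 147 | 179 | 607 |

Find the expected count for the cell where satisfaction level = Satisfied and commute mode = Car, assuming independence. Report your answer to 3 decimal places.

Row total (Satisfied) = 177; column total (Car) = 175; grand total N = 607.
Expected count = (row total × column total) / N = 177 × 175 / 607 = 51.030.

51.030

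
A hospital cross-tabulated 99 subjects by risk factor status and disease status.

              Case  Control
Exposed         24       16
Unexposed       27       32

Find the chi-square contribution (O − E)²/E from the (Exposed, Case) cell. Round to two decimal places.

Row total (Exposed) = 40; column total (Case) = 51; N = 99.
Expected count E = 40 × 51 / 99 = 20.606.
Contribution = (O − E)²/E = (24 − 20.606)² / 20.606 = 0.56.

0.56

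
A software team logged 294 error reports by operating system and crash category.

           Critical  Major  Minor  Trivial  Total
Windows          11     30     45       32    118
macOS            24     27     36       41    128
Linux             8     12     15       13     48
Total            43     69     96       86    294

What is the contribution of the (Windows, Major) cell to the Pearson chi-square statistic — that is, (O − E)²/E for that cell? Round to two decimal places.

Row total (Windows) = 118; column total (Major) = 69; N = 294.
Expected count E = 118 × 69 / 294 = 27.694.
Contribution = (O − E)²/E = (30 − 27.694)² / 27.694 = 0.19.

0.19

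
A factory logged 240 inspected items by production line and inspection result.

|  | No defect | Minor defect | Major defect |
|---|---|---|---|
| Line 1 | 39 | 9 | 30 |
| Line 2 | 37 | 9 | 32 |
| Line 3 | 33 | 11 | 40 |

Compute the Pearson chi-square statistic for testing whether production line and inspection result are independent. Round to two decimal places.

2.09

Row totals: 78, 78, 84. Column totals: 109, 29, 102. Grand total N = 240.
Expected counts (row total × column total / N):
  Line 1, No defect: 78×109/240 = 35.425
  Line 1, Minor defect: 78×29/240 = 9.425
  Line 1, Major defect: 78×102/240 = 33.150
  Line 2, No defect: 78×109/240 = 35.425
  Line 2, Minor defect: 78×29/240 = 9.425
  Line 2, Major defect: 78×102/240 = 33.150
  Line 3, No defect: 84×109/240 = 38.150
  Line 3, Minor defect: 84×29/240 = 10.150
  Line 3, Major defect: 84×102/240 = 35.700
Contributions (O − E)²/E:
  (39 − 35.425)²/35.425 = 0.3608
  (9 − 9.425)²/9.425 = 0.0192
  (30 − 33.150)²/33.150 = 0.2993
  (37 − 35.425)²/35.425 = 0.0700
  (9 − 9.425)²/9.425 = 0.0192
  (32 − 33.150)²/33.150 = 0.0399
  (33 − 38.150)²/38.150 = 0.6952
  (11 − 10.150)²/10.150 = 0.0712
  (40 − 35.700)²/35.700 = 0.5179
χ² = 0.3608 + 0.0192 + 0.2993 + 0.0700 + 0.0192 + 0.0399 + 0.6952 + 0.0712 + 0.5179 = 2.09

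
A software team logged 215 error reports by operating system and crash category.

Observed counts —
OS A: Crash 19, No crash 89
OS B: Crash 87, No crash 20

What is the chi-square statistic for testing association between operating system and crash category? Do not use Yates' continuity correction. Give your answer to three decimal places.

87.299

Row totals: 108, 107. Column totals: 106, 109. Grand total N = 215.
Expected counts (row total × column total / N):
  OS A, Crash: 108×106/215 = 53.2465
  OS A, No crash: 108×109/215 = 54.7535
  OS B, Crash: 107×106/215 = 52.7535
  OS B, No crash: 107×109/215 = 54.2465
Contributions (O − E)²/E:
  (19 − 53.2465)²/53.2465 = 22.0263
  (89 − 54.7535)²/54.7535 = 21.4201
  (87 − 52.7535)²/52.7535 = 22.2321
  (20 − 54.2465)²/54.2465 = 21.6202
χ² = 22.0263 + 21.4201 + 22.2321 + 21.6202 = 87.299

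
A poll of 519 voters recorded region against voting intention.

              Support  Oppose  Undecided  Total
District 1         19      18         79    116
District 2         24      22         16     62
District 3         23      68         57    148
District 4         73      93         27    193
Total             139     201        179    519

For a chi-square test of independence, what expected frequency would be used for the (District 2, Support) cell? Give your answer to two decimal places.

Row total (District 2) = 62; column total (Support) = 139; grand total N = 519.
Expected count = (row total × column total) / N = 62 × 139 / 519 = 16.61.

16.61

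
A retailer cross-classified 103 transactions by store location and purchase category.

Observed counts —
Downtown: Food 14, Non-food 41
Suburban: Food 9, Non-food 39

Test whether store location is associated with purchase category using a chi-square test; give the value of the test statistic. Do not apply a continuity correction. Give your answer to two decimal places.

0.66

Row totals: 55, 48. Column totals: 23, 80. Grand total N = 103.
Expected counts (row total × column total / N):
  Downtown, Food: 55×23/103 = 12.282
  Downtown, Non-food: 55×80/103 = 42.718
  Suburban, Food: 48×23/103 = 10.718
  Suburban, Non-food: 48×80/103 = 37.282
Contributions (O − E)²/E:
  (14 − 12.282)²/12.282 = 0.2403
  (41 − 42.718)²/42.718 = 0.0691
  (9 − 10.718)²/10.718 = 0.2754
  (39 − 37.282)²/37.282 = 0.0792
χ² = 0.2403 + 0.0691 + 0.2754 + 0.0792 = 0.66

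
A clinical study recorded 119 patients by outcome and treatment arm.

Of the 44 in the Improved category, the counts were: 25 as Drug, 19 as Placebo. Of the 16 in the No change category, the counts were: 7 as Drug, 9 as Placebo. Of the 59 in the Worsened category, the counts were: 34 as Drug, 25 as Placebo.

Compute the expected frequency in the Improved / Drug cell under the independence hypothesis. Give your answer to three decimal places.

24.403

Row total (Improved) = 44; column total (Drug) = 66; grand total N = 119.
Expected count = (row total × column total) / N = 44 × 66 / 119 = 24.403.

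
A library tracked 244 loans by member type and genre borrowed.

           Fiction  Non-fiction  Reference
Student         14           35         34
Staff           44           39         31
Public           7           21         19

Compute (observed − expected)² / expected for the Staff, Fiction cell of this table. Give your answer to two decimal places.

Row total (Staff) = 114; column total (Fiction) = 65; N = 244.
Expected count E = 114 × 65 / 244 = 30.369.
Contribution = (O − E)²/E = (44 − 30.369)² / 30.369 = 6.12.

6.12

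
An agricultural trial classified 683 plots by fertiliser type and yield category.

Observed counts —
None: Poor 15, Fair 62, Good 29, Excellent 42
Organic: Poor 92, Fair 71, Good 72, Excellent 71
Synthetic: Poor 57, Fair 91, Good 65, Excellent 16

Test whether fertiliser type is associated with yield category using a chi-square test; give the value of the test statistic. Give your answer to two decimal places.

62.54

Row totals: 148, 306, 229. Column totals: 164, 224, 166, 129. Grand total N = 683.
Expected counts (row total × column total / N):
  None, Poor: 148×164/683 = 35.537
  None, Fair: 148×224/683 = 48.539
  None, Good: 148×166/683 = 35.971
  None, Excellent: 148×129/683 = 27.953
  Organic, Poor: 306×164/683 = 73.476
  Organic, Fair: 306×224/683 = 100.357
  Organic, Good: 306×166/683 = 74.372
  Organic, Excellent: 306×129/683 = 57.795
  Synthetic, Poor: 229×164/683 = 54.987
  Synthetic, Fair: 229×224/683 = 75.104
  Synthetic, Good: 229×166/683 = 55.657
  Synthetic, Excellent: 229×129/683 = 43.252
Contributions (O − E)²/E:
  (15 − 35.537)²/35.537 = 11.8684
  (62 − 48.539)²/48.539 = 3.7331
  (29 − 35.971)²/35.971 = 1.3509
  (42 − 27.953)²/27.953 = 7.0589
  (92 − 73.476)²/73.476 = 4.6701
  (71 − 100.357)²/100.357 = 8.5877
  (72 − 74.372)²/74.372 = 0.0757
  (71 − 57.795)²/57.795 = 3.0171
  (57 − 54.987)²/54.987 = 0.0737
  (91 − 75.104)²/75.104 = 3.3644
  (65 − 55.657)²/55.657 = 1.5684
  (16 − 43.252)²/43.252 = 17.1708
χ² = 11.8684 + 3.7331 + 1.3509 + 7.0589 + 4.6701 + 8.5877 + 0.0757 + 3.0171 + 0.0737 + 3.3644 + 1.5684 + 17.1708 = 62.54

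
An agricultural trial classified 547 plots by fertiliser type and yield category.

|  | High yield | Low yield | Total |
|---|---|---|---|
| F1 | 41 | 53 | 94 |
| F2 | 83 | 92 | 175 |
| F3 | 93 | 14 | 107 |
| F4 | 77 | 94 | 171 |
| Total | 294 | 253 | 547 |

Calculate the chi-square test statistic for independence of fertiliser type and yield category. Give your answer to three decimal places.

59.272

Grand total N = 547.
Expected counts (row total × column total / N):
  F1, High yield: 94×294/547 = 50.5229
  F1, Low yield: 94×253/547 = 43.4771
  F2, High yield: 175×294/547 = 94.0585
  F2, Low yield: 175×253/547 = 80.9415
  F3, High yield: 107×294/547 = 57.5101
  F3, Low yield: 107×253/547 = 49.4899
  F4, High yield: 171×294/547 = 91.9086
  F4, Low yield: 171×253/547 = 79.0914
Contributions (O − E)²/E:
  (41 − 50.5229)²/50.5229 = 1.7949
  (53 − 43.4771)²/43.4771 = 2.0858
  (83 − 94.0585)²/94.0585 = 1.3002
  (92 − 80.9415)²/80.9415 = 1.5108
  (93 − 57.5101)²/57.5101 = 21.9011
  (14 − 49.4899)²/49.4899 = 25.4503
  (77 − 91.9086)²/91.9086 = 2.4183
  (94 − 79.0914)²/79.0914 = 2.8102
χ² = 1.7949 + 2.0858 + 1.3002 + 1.5108 + 21.9011 + 25.4503 + 2.4183 + 2.8102 = 59.272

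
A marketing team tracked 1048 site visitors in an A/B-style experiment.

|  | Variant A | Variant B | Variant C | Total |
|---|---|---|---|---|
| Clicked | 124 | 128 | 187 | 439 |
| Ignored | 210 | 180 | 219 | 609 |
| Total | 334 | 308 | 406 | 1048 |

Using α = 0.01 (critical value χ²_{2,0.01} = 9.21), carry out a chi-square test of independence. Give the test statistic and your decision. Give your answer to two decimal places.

6.03; fail to reject H₀

Grand total N = 1048.
Expected counts (row total × column total / N):
  Clicked, Variant A: 439×334/1048 = 139.910
  Clicked, Variant B: 439×308/1048 = 129.019
  Clicked, Variant C: 439×406/1048 = 170.071
  Ignored, Variant A: 609×334/1048 = 194.090
  Ignored, Variant B: 609×308/1048 = 178.981
  Ignored, Variant C: 609×406/1048 = 235.929
Contributions (O − E)²/E:
  (124 − 139.910)²/139.910 = 1.8092
  (128 − 129.019)²/129.019 = 0.0080
  (187 − 170.071)²/170.071 = 1.6851
  (210 − 194.090)²/194.090 = 1.3042
  (180 − 178.981)²/178.981 = 0.0058
  (219 − 235.929)²/235.929 = 1.2147
χ² = 1.8092 + 0.0080 + 1.6851 + 1.3042 + 0.0058 + 1.2147 = 6.03
df = (2−1)(3−1) = 2. Since 6.03 < 9.21, fail to reject the null hypothesis of independence at α = 0.01.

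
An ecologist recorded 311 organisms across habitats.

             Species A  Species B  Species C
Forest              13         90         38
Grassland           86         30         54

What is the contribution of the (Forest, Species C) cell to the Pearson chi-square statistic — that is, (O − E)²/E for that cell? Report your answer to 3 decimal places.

0.330

Row total (Forest) = 141; column total (Species C) = 92; N = 311.
Expected count E = 141 × 92 / 311 = 41.7106.
Contribution = (O − E)²/E = (38 − 41.7106)² / 41.7106 = 0.330.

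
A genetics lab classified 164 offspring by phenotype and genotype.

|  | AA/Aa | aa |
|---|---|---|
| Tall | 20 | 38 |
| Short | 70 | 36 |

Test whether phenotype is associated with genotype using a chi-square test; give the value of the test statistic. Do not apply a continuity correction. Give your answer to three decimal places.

Row totals: 58, 106. Column totals: 90, 74. Grand total N = 164.
Expected counts (row total × column total / N):
  Tall, AA/Aa: 58×90/164 = 31.8293
  Tall, aa: 58×74/164 = 26.1707
  Short, AA/Aa: 106×90/164 = 58.1707
  Short, aa: 106×74/164 = 47.8293
Contributions (O − E)²/E:
  (20 − 31.8293)²/31.8293 = 4.3963
  (38 − 26.1707)²/26.1707 = 5.3469
  (70 − 58.1707)²/58.1707 = 2.4055
  (36 − 47.8293)²/47.8293 = 2.9257
χ² = 4.3963 + 5.3469 + 2.4055 + 2.9257 = 15.074

15.074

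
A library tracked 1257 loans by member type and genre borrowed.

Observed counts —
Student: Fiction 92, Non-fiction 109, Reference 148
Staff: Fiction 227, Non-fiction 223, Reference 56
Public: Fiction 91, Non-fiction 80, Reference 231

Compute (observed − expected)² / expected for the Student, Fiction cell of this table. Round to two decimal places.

4.19

Row total (Student) = 349; column total (Fiction) = 410; N = 1257.
Expected count E = 349 × 410 / 1257 = 113.835.
Contribution = (O − E)²/E = (92 − 113.835)² / 113.835 = 4.19.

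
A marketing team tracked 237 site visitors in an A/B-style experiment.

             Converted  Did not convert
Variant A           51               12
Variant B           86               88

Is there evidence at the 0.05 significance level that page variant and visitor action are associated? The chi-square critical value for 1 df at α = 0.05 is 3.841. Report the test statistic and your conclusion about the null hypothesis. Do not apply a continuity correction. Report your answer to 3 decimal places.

Row totals: 63, 174. Column totals: 137, 100. Grand total N = 237.
Expected counts (row total × column total / N):
  Variant A, Converted: 63×137/237 = 36.4177
  Variant A, Did not convert: 63×100/237 = 26.5823
  Variant B, Converted: 174×137/237 = 100.5823
  Variant B, Did not convert: 174×100/237 = 73.4177
Contributions (O − E)²/E:
  (51 − 36.4177)²/36.4177 = 5.8390
  (12 − 26.5823)²/26.5823 = 7.9994
  (86 − 100.5823)²/100.5823 = 2.1141
  (88 − 73.4177)²/73.4177 = 2.8964
χ² = 5.8390 + 7.9994 + 2.1141 + 2.8964 = 18.849
df = (2−1)(2−1) = 1. Since 18.849 > 3.841, reject the null hypothesis of independence at α = 0.05.

18.849; reject H₀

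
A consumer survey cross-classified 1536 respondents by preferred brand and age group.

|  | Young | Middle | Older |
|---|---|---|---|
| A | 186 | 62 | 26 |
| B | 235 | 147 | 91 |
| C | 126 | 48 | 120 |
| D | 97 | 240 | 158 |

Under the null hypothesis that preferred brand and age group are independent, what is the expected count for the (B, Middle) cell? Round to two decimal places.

Row total (B) = 473; column total (Middle) = 497; grand total N = 1536.
Expected count = (row total × column total) / N = 473 × 497 / 1536 = 153.05.

153.05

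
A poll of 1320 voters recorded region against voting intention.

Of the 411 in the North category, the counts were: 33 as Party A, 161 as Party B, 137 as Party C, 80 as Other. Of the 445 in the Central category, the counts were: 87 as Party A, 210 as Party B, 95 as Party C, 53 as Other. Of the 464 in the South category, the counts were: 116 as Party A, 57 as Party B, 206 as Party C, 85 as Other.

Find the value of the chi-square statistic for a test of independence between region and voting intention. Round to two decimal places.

175.06

Row totals: 411, 445, 464. Column totals: 236, 428, 438, 218. Grand total N = 1320.
Expected counts (row total × column total / N):
  North, Party A: 411×236/1320 = 73.482
  North, Party B: 411×428/1320 = 133.264
  North, Party C: 411×438/1320 = 136.377
  North, Other: 411×218/1320 = 67.877
  Central, Party A: 445×236/1320 = 79.561
  Central, Party B: 445×428/1320 = 144.288
  Central, Party C: 445×438/1320 = 147.659
  Central, Other: 445×218/1320 = 73.492
  South, Party A: 464×236/1320 = 82.958
  South, Party B: 464×428/1320 = 150.448
  South, Party C: 464×438/1320 = 153.964
  South, Other: 464×218/1320 = 76.630
Contributions (O − E)²/E:
  (33 − 73.482)²/73.482 = 22.3020
  (161 − 133.264)²/133.264 = 5.7726
  (137 − 136.377)²/136.377 = 0.0028
  (80 − 67.877)²/67.877 = 2.1652
  (87 − 79.561)²/79.561 = 0.6956
  (210 − 144.288)²/144.288 = 29.9267
  (95 − 147.659)²/147.659 = 18.7796
  (53 − 73.492)²/73.492 = 5.7138
  (116 − 82.958)²/82.958 = 13.1606
  (57 − 150.448)²/150.448 = 58.0435
  (206 − 153.964)²/153.964 = 17.5869
  (85 − 76.630)²/76.630 = 0.9142
χ² = 22.3020 + 5.7726 + 0.0028 + 2.1652 + 0.6956 + 29.9267 + 18.7796 + 5.7138 + 13.1606 + 58.0435 + 17.5869 + 0.9142 = 175.06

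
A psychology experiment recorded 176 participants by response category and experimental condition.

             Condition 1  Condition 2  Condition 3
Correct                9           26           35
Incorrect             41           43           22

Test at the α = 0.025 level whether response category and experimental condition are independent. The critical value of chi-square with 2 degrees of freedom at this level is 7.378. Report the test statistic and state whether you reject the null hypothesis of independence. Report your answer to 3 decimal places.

21.155; reject H₀

Row totals: 70, 106. Column totals: 50, 69, 57. Grand total N = 176.
Expected counts (row total × column total / N):
  Correct, Condition 1: 70×50/176 = 19.88636
  Correct, Condition 2: 70×69/176 = 27.44318
  Correct, Condition 3: 70×57/176 = 22.67045
  Incorrect, Condition 1: 106×50/176 = 30.11364
  Incorrect, Condition 2: 106×69/176 = 41.55682
  Incorrect, Condition 3: 106×57/176 = 34.32955
Contributions (O − E)²/E:
  (9 − 19.88636)²/19.88636 = 5.9595
  (26 − 27.44318)²/27.44318 = 0.0759
  (35 − 22.67045)²/22.67045 = 6.7055
  (41 − 30.11364)²/30.11364 = 3.9355
  (43 − 41.55682)²/41.55682 = 0.0501
  (22 − 34.32955)²/34.32955 = 4.4282
χ² = 5.9595 + 0.0759 + 6.7055 + 3.9355 + 0.0501 + 4.4282 = 21.155
df = (2−1)(3−1) = 2. Since 21.155 > 7.378, reject the null hypothesis of independence at α = 0.025.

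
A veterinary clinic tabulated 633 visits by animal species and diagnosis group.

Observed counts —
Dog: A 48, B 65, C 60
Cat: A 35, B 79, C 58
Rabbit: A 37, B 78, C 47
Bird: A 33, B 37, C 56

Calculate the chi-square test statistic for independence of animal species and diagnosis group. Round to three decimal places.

Row totals: 173, 172, 162, 126. Column totals: 153, 259, 221. Grand total N = 633.
Expected counts (row total × column total / N):
  Dog, A: 173×153/633 = 41.8152
  Dog, B: 173×259/633 = 70.7852
  Dog, C: 173×221/633 = 60.3997
  Cat, A: 172×153/633 = 41.5735
  Cat, B: 172×259/633 = 70.3760
  Cat, C: 172×221/633 = 60.0506
  Rabbit, A: 162×153/633 = 39.1564
  Rabbit, B: 162×259/633 = 66.2844
  Rabbit, C: 162×221/633 = 56.5592
  Bird, A: 126×153/633 = 30.4550
  Bird, B: 126×259/633 = 51.5545
  Bird, C: 126×221/633 = 43.9905
Contributions (O − E)²/E:
  (48 − 41.8152)²/41.8152 = 0.9148
  (65 − 70.7852)²/70.7852 = 0.4728
  (60 − 60.3997)²/60.3997 = 0.0026
  (35 − 41.5735)²/41.5735 = 1.0394
  (79 − 70.3760)²/70.3760 = 1.0568
  (58 − 60.0506)²/60.0506 = 0.0700
  (37 − 39.1564)²/39.1564 = 0.1188
  (78 − 66.2844)²/66.2844 = 2.0707
  (47 − 56.5592)²/56.5592 = 1.6156
  (33 − 30.4550)²/30.4550 = 0.2127
  (37 − 51.5545)²/51.5545 = 4.1089
  (56 − 43.9905)²/43.9905 = 3.2786
χ² = 0.9148 + 0.4728 + 0.0026 + 1.0394 + 1.0568 + 0.0700 + 0.1188 + 2.0707 + 1.6156 + 0.2127 + 4.1089 + 3.2786 = 14.962

14.962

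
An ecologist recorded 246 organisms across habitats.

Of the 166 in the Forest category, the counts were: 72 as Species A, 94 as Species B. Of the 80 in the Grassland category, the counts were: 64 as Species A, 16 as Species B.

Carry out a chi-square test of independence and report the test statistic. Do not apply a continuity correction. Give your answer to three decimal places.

29.295

Row totals: 166, 80. Column totals: 136, 110. Grand total N = 246.
Expected counts (row total × column total / N):
  Forest, Species A: 166×136/246 = 91.7724
  Forest, Species B: 166×110/246 = 74.2276
  Grassland, Species A: 80×136/246 = 44.2276
  Grassland, Species B: 80×110/246 = 35.7724
Contributions (O − E)²/E:
  (72 − 91.7724)²/91.7724 = 4.2600
  (94 − 74.2276)²/74.2276 = 5.2669
  (64 − 44.2276)²/44.2276 = 8.8395
  (16 − 35.7724)²/35.7724 = 10.9288
χ² = 4.2600 + 5.2669 + 8.8395 + 10.9288 = 29.295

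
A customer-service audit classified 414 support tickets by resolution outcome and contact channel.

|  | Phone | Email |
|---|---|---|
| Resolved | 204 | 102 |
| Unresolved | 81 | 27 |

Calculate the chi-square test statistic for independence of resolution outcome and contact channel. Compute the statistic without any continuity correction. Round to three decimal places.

Row totals: 306, 108. Column totals: 285, 129. Grand total N = 414.
Expected counts (row total × column total / N):
  Resolved, Phone: 306×285/414 = 210.6522
  Resolved, Email: 306×129/414 = 95.3478
  Unresolved, Phone: 108×285/414 = 74.3478
  Unresolved, Email: 108×129/414 = 33.6522
Contributions (O − E)²/E:
  (204 − 210.6522)²/210.6522 = 0.2101
  (102 − 95.3478)²/95.3478 = 0.4641
  (81 − 74.3478)²/74.3478 = 0.5952
  (27 − 33.6522)²/33.6522 = 1.3150
χ² = 0.2101 + 0.4641 + 0.5952 + 1.3150 = 2.584

2.584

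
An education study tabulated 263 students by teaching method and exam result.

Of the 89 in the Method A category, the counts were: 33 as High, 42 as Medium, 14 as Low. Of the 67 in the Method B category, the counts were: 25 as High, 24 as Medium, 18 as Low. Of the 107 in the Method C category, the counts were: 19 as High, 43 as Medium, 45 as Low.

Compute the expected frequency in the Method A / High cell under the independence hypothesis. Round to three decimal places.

26.057

Row total (Method A) = 89; column total (High) = 77; grand total N = 263.
Expected count = (row total × column total) / N = 89 × 77 / 263 = 26.057.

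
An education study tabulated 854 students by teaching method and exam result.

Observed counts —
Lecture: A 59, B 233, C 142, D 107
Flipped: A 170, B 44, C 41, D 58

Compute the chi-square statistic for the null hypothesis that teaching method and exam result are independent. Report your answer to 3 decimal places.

206.933

Row totals: 541, 313. Column totals: 229, 277, 183, 165. Grand total N = 854.
Expected counts (row total × column total / N):
  Lecture, A: 541×229/854 = 145.0691
  Lecture, B: 541×277/854 = 175.4766
  Lecture, C: 541×183/854 = 115.9286
  Lecture, D: 541×165/854 = 104.5258
  Flipped, A: 313×229/854 = 83.9309
  Flipped, B: 313×277/854 = 101.5234
  Flipped, C: 313×183/854 = 67.0714
  Flipped, D: 313×165/854 = 60.4742
Contributions (O − E)²/E:
  (59 − 145.0691)²/145.0691 = 51.0646
  (233 − 175.4766)²/175.4766 = 18.8569
  (142 − 115.9286)²/115.9286 = 5.8632
  (107 − 104.5258)²/104.5258 = 0.0586
  (170 − 83.9309)²/83.9309 = 88.2618
  (44 − 101.5234)²/101.5234 = 32.5929
  (41 − 67.0714)²/67.0714 = 10.1342
  (58 − 60.4742)²/60.4742 = 0.1012
χ² = 51.0646 + 18.8569 + 5.8632 + 0.0586 + 88.2618 + 32.5929 + 10.1342 + 0.1012 = 206.933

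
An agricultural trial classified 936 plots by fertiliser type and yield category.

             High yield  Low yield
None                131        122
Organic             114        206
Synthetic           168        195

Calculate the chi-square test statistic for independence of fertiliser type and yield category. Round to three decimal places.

Row totals: 253, 320, 363. Column totals: 413, 523. Grand total N = 936.
Expected counts (row total × column total / N):
  None, High yield: 253×413/936 = 111.6335
  None, Low yield: 253×523/936 = 141.3665
  Organic, High yield: 320×413/936 = 141.1966
  Organic, Low yield: 320×523/936 = 178.8034
  Synthetic, High yield: 363×413/936 = 160.1699
  Synthetic, Low yield: 363×523/936 = 202.8301
Contributions (O − E)²/E:
  (131 − 111.6335)²/111.6335 = 3.3598
  (122 − 141.3665)²/141.3665 = 2.6531
  (114 − 141.1966)²/141.1966 = 5.2385
  (206 − 178.8034)²/178.8034 = 4.1367
  (168 − 160.1699)²/160.1699 = 0.3828
  (195 − 202.8301)²/202.8301 = 0.3023
χ² = 3.3598 + 2.6531 + 5.2385 + 4.1367 + 0.3828 + 0.3023 = 16.073

16.073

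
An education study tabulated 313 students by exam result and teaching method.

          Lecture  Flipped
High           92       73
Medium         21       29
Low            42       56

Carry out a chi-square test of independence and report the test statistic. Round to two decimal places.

Row totals: 165, 50, 98. Column totals: 155, 158. Grand total N = 313.
Expected counts (row total × column total / N):
  High, Lecture: 165×155/313 = 81.709
  High, Flipped: 165×158/313 = 83.291
  Medium, Lecture: 50×155/313 = 24.760
  Medium, Flipped: 50×158/313 = 25.240
  Low, Lecture: 98×155/313 = 48.530
  Low, Flipped: 98×158/313 = 49.470
Contributions (O − E)²/E:
  (92 − 81.709)²/81.709 = 1.2961
  (73 − 83.291)²/83.291 = 1.2715
  (21 − 24.760)²/24.760 = 0.5710
  (29 − 25.240)²/25.240 = 0.5601
  (42 − 48.530)²/48.530 = 0.8787
  (56 − 49.470)²/49.470 = 0.8620
χ² = 1.2961 + 1.2715 + 0.5710 + 0.5601 + 0.8787 + 0.8620 = 5.44

5.44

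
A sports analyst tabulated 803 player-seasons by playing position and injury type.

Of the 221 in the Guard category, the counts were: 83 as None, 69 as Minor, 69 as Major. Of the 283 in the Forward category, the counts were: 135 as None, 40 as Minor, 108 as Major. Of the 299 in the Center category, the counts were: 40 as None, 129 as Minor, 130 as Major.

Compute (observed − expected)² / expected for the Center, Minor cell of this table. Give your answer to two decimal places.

18.40

Row total (Center) = 299; column total (Minor) = 238; N = 803.
Expected count E = 299 × 238 / 803 = 88.620.
Contribution = (O − E)²/E = (129 − 88.620)² / 88.620 = 18.40.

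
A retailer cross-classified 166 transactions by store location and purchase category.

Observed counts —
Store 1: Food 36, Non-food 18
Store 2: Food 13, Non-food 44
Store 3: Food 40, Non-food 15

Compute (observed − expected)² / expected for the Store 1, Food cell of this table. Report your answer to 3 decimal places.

1.716

Row total (Store 1) = 54; column total (Food) = 89; N = 166.
Expected count E = 54 × 89 / 166 = 28.9518.
Contribution = (O − E)²/E = (36 − 28.9518)² / 28.9518 = 1.716.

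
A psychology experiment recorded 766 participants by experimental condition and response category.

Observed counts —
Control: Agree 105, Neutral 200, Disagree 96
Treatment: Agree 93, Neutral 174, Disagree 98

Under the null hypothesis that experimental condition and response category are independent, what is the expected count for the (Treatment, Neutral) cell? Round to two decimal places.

Row total (Treatment) = 365; column total (Neutral) = 374; grand total N = 766.
Expected count = (row total × column total) / N = 365 × 374 / 766 = 178.21.

178.21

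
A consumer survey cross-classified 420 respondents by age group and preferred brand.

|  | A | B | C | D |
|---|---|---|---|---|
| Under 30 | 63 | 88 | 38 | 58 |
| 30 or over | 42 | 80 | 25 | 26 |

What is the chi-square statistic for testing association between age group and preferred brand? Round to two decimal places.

Row totals: 247, 173. Column totals: 105, 168, 63, 84. Grand total N = 420.
Expected counts (row total × column total / N):
  Under 30, A: 247×105/420 = 61.750
  Under 30, B: 247×168/420 = 98.800
  Under 30, C: 247×63/420 = 37.050
  Under 30, D: 247×84/420 = 49.400
  30 or over, A: 173×105/420 = 43.250
  30 or over, B: 173×168/420 = 69.200
  30 or over, C: 173×63/420 = 25.950
  30 or over, D: 173×84/420 = 34.600
Contributions (O − E)²/E:
  (63 − 61.750)²/61.750 = 0.0253
  (88 − 98.800)²/98.800 = 1.1806
  (38 − 37.050)²/37.050 = 0.0244
  (58 − 49.400)²/49.400 = 1.4972
  (42 − 43.250)²/43.250 = 0.0361
  (80 − 69.200)²/69.200 = 1.6855
  (25 − 25.950)²/25.950 = 0.0348
  (26 − 34.600)²/34.600 = 2.1376
χ² = 0.0253 + 1.1806 + 0.0244 + 1.4972 + 0.0361 + 1.6855 + 0.0348 + 2.1376 = 6.62

6.62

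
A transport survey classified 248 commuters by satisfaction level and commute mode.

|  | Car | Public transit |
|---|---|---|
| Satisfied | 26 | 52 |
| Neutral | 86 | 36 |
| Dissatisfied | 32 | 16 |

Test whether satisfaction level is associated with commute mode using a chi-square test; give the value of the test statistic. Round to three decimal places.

28.789

Row totals: 78, 122, 48. Column totals: 144, 104. Grand total N = 248.
Expected counts (row total × column total / N):
  Satisfied, Car: 78×144/248 = 45.2903
  Satisfied, Public transit: 78×104/248 = 32.7097
  Neutral, Car: 122×144/248 = 70.8387
  Neutral, Public transit: 122×104/248 = 51.1613
  Dissatisfied, Car: 48×144/248 = 27.8710
  Dissatisfied, Public transit: 48×104/248 = 20.1290
Contributions (O − E)²/E:
  (26 − 45.2903)²/45.2903 = 8.2162
  (52 − 32.7097)²/32.7097 = 11.3763
  (86 − 70.8387)²/70.8387 = 3.2449
  (36 − 51.1613)²/51.1613 = 4.4929
  (32 − 27.8710)²/27.8710 = 0.6117
  (16 − 20.1290)²/20.1290 = 0.8470
χ² = 8.2162 + 11.3763 + 3.2449 + 4.4929 + 0.6117 + 0.8470 = 28.789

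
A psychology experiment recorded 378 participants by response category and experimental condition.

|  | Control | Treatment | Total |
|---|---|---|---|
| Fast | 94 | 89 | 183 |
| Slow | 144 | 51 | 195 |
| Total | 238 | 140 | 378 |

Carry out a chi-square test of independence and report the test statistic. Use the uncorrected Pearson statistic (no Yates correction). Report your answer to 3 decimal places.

Grand total N = 378.
Expected counts (row total × column total / N):
  Fast, Control: 183×238/378 = 115.2222
  Fast, Treatment: 183×140/378 = 67.7778
  Slow, Control: 195×238/378 = 122.7778
  Slow, Treatment: 195×140/378 = 72.2222
Contributions (O − E)²/E:
  (94 − 115.2222)²/115.2222 = 3.9088
  (89 − 67.7778)²/67.7778 = 6.6450
  (144 − 122.7778)²/122.7778 = 3.6683
  (51 − 72.2222)²/72.2222 = 6.2361
χ² = 3.9088 + 6.6450 + 3.6683 + 6.2361 = 20.458

20.458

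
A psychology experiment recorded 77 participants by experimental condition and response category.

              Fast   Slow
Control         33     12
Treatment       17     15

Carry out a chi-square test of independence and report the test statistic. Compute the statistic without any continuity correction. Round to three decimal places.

3.354

Row totals: 45, 32. Column totals: 50, 27. Grand total N = 77.
Expected counts (row total × column total / N):
  Control, Fast: 45×50/77 = 29.2208
  Control, Slow: 45×27/77 = 15.7792
  Treatment, Fast: 32×50/77 = 20.7792
  Treatment, Slow: 32×27/77 = 11.2208
Contributions (O − E)²/E:
  (33 − 29.2208)²/29.2208 = 0.4888
  (12 − 15.7792)²/15.7792 = 0.9051
  (17 − 20.7792)²/20.7792 = 0.6873
  (15 − 11.2208)²/11.2208 = 1.2728
χ² = 0.4888 + 0.9051 + 0.6873 + 1.2728 = 3.354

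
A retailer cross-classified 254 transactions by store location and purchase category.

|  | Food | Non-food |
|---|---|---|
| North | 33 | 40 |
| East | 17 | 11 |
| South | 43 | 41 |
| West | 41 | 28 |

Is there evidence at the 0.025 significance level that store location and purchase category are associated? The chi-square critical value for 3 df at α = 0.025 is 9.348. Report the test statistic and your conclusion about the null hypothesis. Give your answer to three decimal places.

3.693; fail to reject H₀

Row totals: 73, 28, 84, 69. Column totals: 134, 120. Grand total N = 254.
Expected counts (row total × column total / N):
  North, Food: 73×134/254 = 38.5118
  North, Non-food: 73×120/254 = 34.4882
  East, Food: 28×134/254 = 14.7717
  East, Non-food: 28×120/254 = 13.2283
  South, Food: 84×134/254 = 44.3150
  South, Non-food: 84×120/254 = 39.6850
  West, Food: 69×134/254 = 36.4016
  West, Non-food: 69×120/254 = 32.5984
Contributions (O − E)²/E:
  (33 − 38.5118)²/38.5118 = 0.7888
  (40 − 34.4882)²/34.4882 = 0.8809
  (17 − 14.7717)²/14.7717 = 0.3361
  (11 − 13.2283)²/13.2283 = 0.3754
  (43 − 44.3150)²/44.3150 = 0.0390
  (41 − 39.6850)²/39.6850 = 0.0436
  (41 − 36.4016)²/36.4016 = 0.5809
  (28 − 32.5984)²/32.5984 = 0.6487
χ² = 0.7888 + 0.8809 + 0.3361 + 0.3754 + 0.0390 + 0.0436 + 0.5809 + 0.6487 = 3.693
df = (4−1)(2−1) = 3. Since 3.693 < 9.348, fail to reject the null hypothesis of independence at α = 0.025.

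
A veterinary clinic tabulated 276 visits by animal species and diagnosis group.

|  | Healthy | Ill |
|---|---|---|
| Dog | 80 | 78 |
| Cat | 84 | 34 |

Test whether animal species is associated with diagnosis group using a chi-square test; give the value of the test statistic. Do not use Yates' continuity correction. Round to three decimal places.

11.835

Row totals: 158, 118. Column totals: 164, 112. Grand total N = 276.
Expected counts (row total × column total / N):
  Dog, Healthy: 158×164/276 = 93.8841
  Dog, Ill: 158×112/276 = 64.1159
  Cat, Healthy: 118×164/276 = 70.1159
  Cat, Ill: 118×112/276 = 47.8841
Contributions (O − E)²/E:
  (80 − 93.8841)²/93.8841 = 2.0533
  (78 − 64.1159)²/64.1159 = 3.0066
  (84 − 70.1159)²/70.1159 = 2.7493
  (34 − 47.8841)²/47.8841 = 4.0257
χ² = 2.0533 + 3.0066 + 2.7493 + 4.0257 = 11.835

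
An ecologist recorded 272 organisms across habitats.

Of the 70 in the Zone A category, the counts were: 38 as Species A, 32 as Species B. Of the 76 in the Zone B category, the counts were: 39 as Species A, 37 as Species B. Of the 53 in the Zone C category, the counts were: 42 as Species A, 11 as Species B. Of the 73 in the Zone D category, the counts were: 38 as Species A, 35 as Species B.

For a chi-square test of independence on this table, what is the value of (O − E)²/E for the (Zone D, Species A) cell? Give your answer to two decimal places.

0.41

Row total (Zone D) = 73; column total (Species A) = 157; N = 272.
Expected count E = 73 × 157 / 272 = 42.136.
Contribution = (O − E)²/E = (38 − 42.136)² / 42.136 = 0.41.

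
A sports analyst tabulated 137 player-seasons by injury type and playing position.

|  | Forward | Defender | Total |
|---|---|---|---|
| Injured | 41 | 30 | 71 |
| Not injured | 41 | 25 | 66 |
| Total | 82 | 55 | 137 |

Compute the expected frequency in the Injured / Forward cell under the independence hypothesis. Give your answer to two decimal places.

42.50

Row total (Injured) = 71; column total (Forward) = 82; grand total N = 137.
Expected count = (row total × column total) / N = 71 × 82 / 137 = 42.50.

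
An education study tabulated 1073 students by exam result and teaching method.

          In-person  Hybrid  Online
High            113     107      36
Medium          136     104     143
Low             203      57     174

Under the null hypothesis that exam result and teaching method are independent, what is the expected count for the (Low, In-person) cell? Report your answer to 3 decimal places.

182.822

Row total (Low) = 434; column total (In-person) = 452; grand total N = 1073.
Expected count = (row total × column total) / N = 434 × 452 / 1073 = 182.822.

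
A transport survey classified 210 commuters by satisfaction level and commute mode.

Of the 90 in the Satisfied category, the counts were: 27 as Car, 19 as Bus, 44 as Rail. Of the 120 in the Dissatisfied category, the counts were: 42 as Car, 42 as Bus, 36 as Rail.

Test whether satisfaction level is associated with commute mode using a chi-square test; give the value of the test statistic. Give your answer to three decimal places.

8.623

Row totals: 90, 120. Column totals: 69, 61, 80. Grand total N = 210.
Expected counts (row total × column total / N):
  Satisfied, Car: 90×69/210 = 29.5714
  Satisfied, Bus: 90×61/210 = 26.1429
  Satisfied, Rail: 90×80/210 = 34.2857
  Dissatisfied, Car: 120×69/210 = 39.4286
  Dissatisfied, Bus: 120×61/210 = 34.8571
  Dissatisfied, Rail: 120×80/210 = 45.7143
Contributions (O − E)²/E:
  (27 − 29.5714)²/29.5714 = 0.2236
  (19 − 26.1429)²/26.1429 = 1.9516
  (44 − 34.2857)²/34.2857 = 2.7524
  (42 − 39.4286)²/39.4286 = 0.1677
  (42 − 34.8571)²/34.8571 = 1.4637
  (36 − 45.7143)²/45.7143 = 2.0643
χ² = 0.2236 + 1.9516 + 2.7524 + 0.1677 + 1.4637 + 2.0643 = 8.623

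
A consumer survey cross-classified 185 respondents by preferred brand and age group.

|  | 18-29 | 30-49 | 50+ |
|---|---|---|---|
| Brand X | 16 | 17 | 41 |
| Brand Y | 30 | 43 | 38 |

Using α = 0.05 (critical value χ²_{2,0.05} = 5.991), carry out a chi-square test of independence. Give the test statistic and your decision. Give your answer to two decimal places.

Row totals: 74, 111. Column totals: 46, 60, 79. Grand total N = 185.
Expected counts (row total × column total / N):
  Brand X, 18-29: 74×46/185 = 18.400
  Brand X, 30-49: 74×60/185 = 24.000
  Brand X, 50+: 74×79/185 = 31.600
  Brand Y, 18-29: 111×46/185 = 27.600
  Brand Y, 30-49: 111×60/185 = 36.000
  Brand Y, 50+: 111×79/185 = 47.400
Contributions (O − E)²/E:
  (16 − 18.400)²/18.400 = 0.3130
  (17 − 24.000)²/24.000 = 2.0417
  (41 − 31.600)²/31.600 = 2.7962
  (30 − 27.600)²/27.600 = 0.2087
  (43 − 36.000)²/36.000 = 1.3611
  (38 − 47.400)²/47.400 = 1.8641
χ² = 0.3130 + 2.0417 + 2.7962 + 0.2087 + 1.3611 + 1.8641 = 8.58
df = (2−1)(3−1) = 2. Since 8.58 > 5.991, reject the null hypothesis of independence at α = 0.05.

8.58; reject H₀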